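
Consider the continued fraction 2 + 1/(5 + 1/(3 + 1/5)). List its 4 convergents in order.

2/1, 11/5, 35/16, 186/85

Using the convergent recurrence p_i = a_i*p_{i-1} + p_{i-2}, q_i = a_i*q_{i-1} + q_{i-2} with p_{-2}=0, p_{-1}=1, q_{-2}=1, q_{-1}=0:
  i=0: a_0=2, p_0 = 2*1 + 0 = 2, q_0 = 2*0 + 1 = 1.
  i=1: a_1=5, p_1 = 5*2 + 1 = 11, q_1 = 5*1 + 0 = 5.
  i=2: a_2=3, p_2 = 3*11 + 2 = 35, q_2 = 3*5 + 1 = 16.
  i=3: a_3=5, p_3 = 5*35 + 11 = 186, q_3 = 5*16 + 5 = 85.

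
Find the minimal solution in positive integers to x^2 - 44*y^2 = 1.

First expand sqrt(44) as a continued fraction. With x_i = (sqrt(44) + m_i)/d_i and (m_0, d_0) = (0, 1): a_0 = floor(sqrt(44)) = 6, since 6^2 = 36 <= 44 < 49 = 7^2.
Iterate m_{i+1} = d_i*a_i - m_i, d_{i+1} = (44 - m_{i+1}^2)/d_i, a_{i+1} = floor((a_0 + m_{i+1})/d_{i+1}):
  m_1 = 1*6 - 0 = 6, d_1 = (44 - 6^2)/1 = 8/1 = 8, a_1 = floor((6 + 6)/8) = 1.
  m_2 = 8*1 - 6 = 2, d_2 = (44 - 2^2)/8 = 40/8 = 5, a_2 = floor((6 + 2)/5) = 1.
  m_3 = 5*1 - 2 = 3, d_3 = (44 - 3^2)/5 = 35/5 = 7, a_3 = floor((6 + 3)/7) = 1.
  m_4 = 7*1 - 3 = 4, d_4 = (44 - 4^2)/7 = 28/7 = 4, a_4 = floor((6 + 4)/4) = 2.
  m_5 = 4*2 - 4 = 4, d_5 = (44 - 4^2)/4 = 28/4 = 7, a_5 = floor((6 + 4)/7) = 1.
  m_6 = 7*1 - 4 = 3, d_6 = (44 - 3^2)/7 = 35/7 = 5, a_6 = floor((6 + 3)/5) = 1.
  m_7 = 5*1 - 3 = 2, d_7 = (44 - 2^2)/5 = 40/5 = 8, a_7 = floor((6 + 2)/8) = 1.
  m_8 = 8*1 - 2 = 6, d_8 = (44 - 6^2)/8 = 8/8 = 1, a_8 = floor((6 + 6)/1) = 12.
  m_9 = 1*12 - 6 = 6, d_9 = (44 - 6^2)/1 = 8/1 = 8: (m_9, d_9) = (m_1, d_1) = (6, 8), so from here the quotients repeat a_1, ..., a_8; the period length is 8.
So sqrt(44) = [6; (1, 1, 1, 2, 1, 1, 1, 12)] with period length k = 8.
k is even, so the fundamental solution of x^2 - 44y^2 = 1 is (p_{k-1}, q_{k-1}) = (p_7, q_7); compute convergents through index 7.
Convergents (p_i = a_i*p_{i-1} + p_{i-2}, q_i = a_i*q_{i-1} + q_{i-2} with p_{-2}=0, p_{-1}=1, q_{-2}=1, q_{-1}=0):
  i=0: a_0=6, p_0 = 6*1 + 0 = 6, q_0 = 6*0 + 1 = 1.
  i=1: a_1=1, p_1 = 1*6 + 1 = 7, q_1 = 1*1 + 0 = 1.
  i=2: a_2=1, p_2 = 1*7 + 6 = 13, q_2 = 1*1 + 1 = 2.
  i=3: a_3=1, p_3 = 1*13 + 7 = 20, q_3 = 1*2 + 1 = 3.
  i=4: a_4=2, p_4 = 2*20 + 13 = 53, q_4 = 2*3 + 2 = 8.
  i=5: a_5=1, p_5 = 1*53 + 20 = 73, q_5 = 1*8 + 3 = 11.
  i=6: a_6=1, p_6 = 1*73 + 53 = 126, q_6 = 1*11 + 8 = 19.
  i=7: a_7=1, p_7 = 1*126 + 73 = 199, q_7 = 1*19 + 11 = 30.
Check: 199^2 - 44*30^2 = 39601 - 39600 = 1, so (x, y) = (199, 30) solves the equation, and by the theorem it is the least positive solution.

(x, y) = (199, 30)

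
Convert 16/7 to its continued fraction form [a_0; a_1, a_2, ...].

Run the Euclidean algorithm on 16 and 7; the successive quotients are the partial quotients a_0, a_1, ... (each step inverts the fractional part left over by the previous one):
  16 = 2*7 + 2, so a_0 = 2.
  7 = 3*2 + 1, so a_1 = 3.
  2 = 2*1 + 0, so a_2 = 2.
The remainder reaches 0 after 3 divisions, so the expansion has 3 partial quotients, read off in order.

[2; 3, 2]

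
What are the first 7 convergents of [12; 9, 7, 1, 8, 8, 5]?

Using the convergent recurrence p_i = a_i*p_{i-1} + p_{i-2}, q_i = a_i*q_{i-1} + q_{i-2} with p_{-2}=0, p_{-1}=1, q_{-2}=1, q_{-1}=0:
  i=0: a_0=12, p_0 = 12*1 + 0 = 12, q_0 = 12*0 + 1 = 1.
  i=1: a_1=9, p_1 = 9*12 + 1 = 109, q_1 = 9*1 + 0 = 9.
  i=2: a_2=7, p_2 = 7*109 + 12 = 775, q_2 = 7*9 + 1 = 64.
  i=3: a_3=1, p_3 = 1*775 + 109 = 884, q_3 = 1*64 + 9 = 73.
  i=4: a_4=8, p_4 = 8*884 + 775 = 7847, q_4 = 8*73 + 64 = 648.
  i=5: a_5=8, p_5 = 8*7847 + 884 = 63660, q_5 = 8*648 + 73 = 5257.
  i=6: a_6=5, p_6 = 5*63660 + 7847 = 326147, q_6 = 5*5257 + 648 = 26933.

12/1, 109/9, 775/64, 884/73, 7847/648, 63660/5257, 326147/26933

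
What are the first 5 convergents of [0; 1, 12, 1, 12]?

Using the convergent recurrence p_i = a_i*p_{i-1} + p_{i-2}, q_i = a_i*q_{i-1} + q_{i-2} with p_{-2}=0, p_{-1}=1, q_{-2}=1, q_{-1}=0:
  i=0: a_0=0, p_0 = 0*1 + 0 = 0, q_0 = 0*0 + 1 = 1.
  i=1: a_1=1, p_1 = 1*0 + 1 = 1, q_1 = 1*1 + 0 = 1.
  i=2: a_2=12, p_2 = 12*1 + 0 = 12, q_2 = 12*1 + 1 = 13.
  i=3: a_3=1, p_3 = 1*12 + 1 = 13, q_3 = 1*13 + 1 = 14.
  i=4: a_4=12, p_4 = 12*13 + 12 = 168, q_4 = 12*14 + 13 = 181.

0/1, 1/1, 12/13, 13/14, 168/181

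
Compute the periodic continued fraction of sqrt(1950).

[44; (6, 3, 2, 1, 2, 1, 2, 3, 6, 88)]

Write x_i = (sqrt(1950) + m_i)/d_i with (m_0, d_0) = (0, 1). a_0 = floor(sqrt(1950)) = 44, since 44^2 = 1936 <= 1950 < 2025 = 45^2.
Iterate m_{i+1} = d_i*a_i - m_i, d_{i+1} = (1950 - m_{i+1}^2)/d_i, a_{i+1} = floor((a_0 + m_{i+1})/d_{i+1}):
  m_1 = 1*44 - 0 = 44, d_1 = (1950 - 44^2)/1 = 14/1 = 14, a_1 = floor((44 + 44)/14) = 6.
  m_2 = 14*6 - 44 = 40, d_2 = (1950 - 40^2)/14 = 350/14 = 25, a_2 = floor((44 + 40)/25) = 3.
  m_3 = 25*3 - 40 = 35, d_3 = (1950 - 35^2)/25 = 725/25 = 29, a_3 = floor((44 + 35)/29) = 2.
  m_4 = 29*2 - 35 = 23, d_4 = (1950 - 23^2)/29 = 1421/29 = 49, a_4 = floor((44 + 23)/49) = 1.
  m_5 = 49*1 - 23 = 26, d_5 = (1950 - 26^2)/49 = 1274/49 = 26, a_5 = floor((44 + 26)/26) = 2.
  m_6 = 26*2 - 26 = 26, d_6 = (1950 - 26^2)/26 = 1274/26 = 49, a_6 = floor((44 + 26)/49) = 1.
  m_7 = 49*1 - 26 = 23, d_7 = (1950 - 23^2)/49 = 1421/49 = 29, a_7 = floor((44 + 23)/29) = 2.
  m_8 = 29*2 - 23 = 35, d_8 = (1950 - 35^2)/29 = 725/29 = 25, a_8 = floor((44 + 35)/25) = 3.
  m_9 = 25*3 - 35 = 40, d_9 = (1950 - 40^2)/25 = 350/25 = 14, a_9 = floor((44 + 40)/14) = 6.
  m_10 = 14*6 - 40 = 44, d_10 = (1950 - 44^2)/14 = 14/14 = 1, a_10 = floor((44 + 44)/1) = 88.
  m_11 = 1*88 - 44 = 44, d_11 = (1950 - 44^2)/1 = 14/1 = 14: (m_11, d_11) = (m_1, d_1) = (44, 14), so from here the quotients repeat a_1, ..., a_10; the period length is 10.
Hence the expansion of sqrt(1950) is a_0 = 44 followed by the repeating block 6, 3, 2, 1, 2, 1, 2, 3, 6, 88 (period 10).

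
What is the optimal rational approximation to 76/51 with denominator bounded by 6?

3/2

Expand x = 76/51 as a continued fraction with the Euclidean algorithm:
  76 = 1*51 + 25, so a_0 = 1.
  51 = 2*25 + 1, so a_1 = 2.
  25 = 25*1 + 0, so a_2 = 25.
so x = [1; 2, 25].
Convergents (p_i = a_i*p_{i-1} + p_{i-2}, q_i = a_i*q_{i-1} + q_{i-2} with p_{-2}=0, p_{-1}=1, q_{-2}=1, q_{-1}=0), until the denominator exceeds 6:
  i=0: a_0=1, p_0 = 1*1 + 0 = 1, q_0 = 1*0 + 1 = 1.
  i=1: a_1=2, p_1 = 2*1 + 1 = 3, q_1 = 2*1 + 0 = 2.
  i=2: a_2=25, p_2 = 25*3 + 1 = 76, q_2 = 25*2 + 1 = 51.
q_2 = 51 > 6, so the last convergent with denominator <= 6 is p_1/q_1 = 3/2.
The closest fraction with denominator <= 6 is either p_1/q_1 or the intermediate fraction (k*p_1 + p_0)/(k*q_1 + q_0) with the largest k >= 1 whose denominator stays <= 6; these approach x as k grows, and every other convergent or intermediate fraction in range is farther away.
Largest k: floor((6 - q_0)/q_1) = floor((6 - 1)/2) = 2.
That gives (2*3 + 1)/(2*2 + 1) = 7/5.
Compare the errors: |x - 3/2| = |76*2 - 3*51|/(51*2) = 1/102, and |x - 7/5| = |76*5 - 7*51|/(51*5) = 23/255.
Cross-multiplying, 1*255 = 255 < 2346 = 23*102, so 1/102 is smaller: the convergent 3/2 is closer to x than 7/5.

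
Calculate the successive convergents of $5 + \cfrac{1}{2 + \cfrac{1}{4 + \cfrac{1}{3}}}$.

5/1, 11/2, 49/9, 158/29

Using the convergent recurrence p_i = a_i*p_{i-1} + p_{i-2}, q_i = a_i*q_{i-1} + q_{i-2} with p_{-2}=0, p_{-1}=1, q_{-2}=1, q_{-1}=0:
  i=0: a_0=5, p_0 = 5*1 + 0 = 5, q_0 = 5*0 + 1 = 1.
  i=1: a_1=2, p_1 = 2*5 + 1 = 11, q_1 = 2*1 + 0 = 2.
  i=2: a_2=4, p_2 = 4*11 + 5 = 49, q_2 = 4*2 + 1 = 9.
  i=3: a_3=3, p_3 = 3*49 + 11 = 158, q_3 = 3*9 + 2 = 29.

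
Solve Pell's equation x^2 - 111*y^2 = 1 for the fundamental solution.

First expand sqrt(111) as a continued fraction. With x_i = (sqrt(111) + m_i)/d_i and (m_0, d_0) = (0, 1): a_0 = floor(sqrt(111)) = 10, since 10^2 = 100 <= 111 < 121 = 11^2.
Iterate m_{i+1} = d_i*a_i - m_i, d_{i+1} = (111 - m_{i+1}^2)/d_i, a_{i+1} = floor((a_0 + m_{i+1})/d_{i+1}):
  m_1 = 1*10 - 0 = 10, d_1 = (111 - 10^2)/1 = 11/1 = 11, a_1 = floor((10 + 10)/11) = 1.
  m_2 = 11*1 - 10 = 1, d_2 = (111 - 1^2)/11 = 110/11 = 10, a_2 = floor((10 + 1)/10) = 1.
  m_3 = 10*1 - 1 = 9, d_3 = (111 - 9^2)/10 = 30/10 = 3, a_3 = floor((10 + 9)/3) = 6.
  m_4 = 3*6 - 9 = 9, d_4 = (111 - 9^2)/3 = 30/3 = 10, a_4 = floor((10 + 9)/10) = 1.
  m_5 = 10*1 - 9 = 1, d_5 = (111 - 1^2)/10 = 110/10 = 11, a_5 = floor((10 + 1)/11) = 1.
  m_6 = 11*1 - 1 = 10, d_6 = (111 - 10^2)/11 = 11/11 = 1, a_6 = floor((10 + 10)/1) = 20.
  m_7 = 1*20 - 10 = 10, d_7 = (111 - 10^2)/1 = 11/1 = 11: (m_7, d_7) = (m_1, d_1) = (10, 11), so from here the quotients repeat a_1, ..., a_6; the period length is 6.
So sqrt(111) = [10; (1, 1, 6, 1, 1, 20)] with period length k = 6.
k is even, so the fundamental solution of x^2 - 111y^2 = 1 is (p_{k-1}, q_{k-1}) = (p_5, q_5); compute convergents through index 5.
Convergents (p_i = a_i*p_{i-1} + p_{i-2}, q_i = a_i*q_{i-1} + q_{i-2} with p_{-2}=0, p_{-1}=1, q_{-2}=1, q_{-1}=0):
  i=0: a_0=10, p_0 = 10*1 + 0 = 10, q_0 = 10*0 + 1 = 1.
  i=1: a_1=1, p_1 = 1*10 + 1 = 11, q_1 = 1*1 + 0 = 1.
  i=2: a_2=1, p_2 = 1*11 + 10 = 21, q_2 = 1*1 + 1 = 2.
  i=3: a_3=6, p_3 = 6*21 + 11 = 137, q_3 = 6*2 + 1 = 13.
  i=4: a_4=1, p_4 = 1*137 + 21 = 158, q_4 = 1*13 + 2 = 15.
  i=5: a_5=1, p_5 = 1*158 + 137 = 295, q_5 = 1*15 + 13 = 28.
Check: 295^2 - 111*28^2 = 87025 - 87024 = 1, so (x, y) = (295, 28) solves the equation, and by the theorem it is the least positive solution.

(x, y) = (295, 28)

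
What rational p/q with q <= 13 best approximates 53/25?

Expand x = 53/25 as a continued fraction with the Euclidean algorithm:
  53 = 2*25 + 3, so a_0 = 2.
  25 = 8*3 + 1, so a_1 = 8.
  3 = 3*1 + 0, so a_2 = 3.
so x = [2; 8, 3].
Convergents (p_i = a_i*p_{i-1} + p_{i-2}, q_i = a_i*q_{i-1} + q_{i-2} with p_{-2}=0, p_{-1}=1, q_{-2}=1, q_{-1}=0), until the denominator exceeds 13:
  i=0: a_0=2, p_0 = 2*1 + 0 = 2, q_0 = 2*0 + 1 = 1.
  i=1: a_1=8, p_1 = 8*2 + 1 = 17, q_1 = 8*1 + 0 = 8.
  i=2: a_2=3, p_2 = 3*17 + 2 = 53, q_2 = 3*8 + 1 = 25.
q_2 = 25 > 13, so the last convergent with denominator <= 13 is p_1/q_1 = 17/8.
The closest fraction with denominator <= 13 is either p_1/q_1 or the intermediate fraction (k*p_1 + p_0)/(k*q_1 + q_0) with the largest k >= 1 whose denominator stays <= 13; these approach x as k grows, and every other convergent or intermediate fraction in range is farther away.
Largest k: floor((13 - q_0)/q_1) = floor((13 - 1)/8) = 1.
That gives (1*17 + 2)/(1*8 + 1) = 19/9.
Compare the errors: |x - 17/8| = |53*8 - 17*25|/(25*8) = 1/200, and |x - 19/9| = |53*9 - 19*25|/(25*9) = 2/225.
Cross-multiplying, 1*225 = 225 < 400 = 2*200, so 1/200 is smaller: the convergent 17/8 is closer to x than 19/9.

17/8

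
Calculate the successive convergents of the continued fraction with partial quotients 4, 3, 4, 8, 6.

Using the convergent recurrence p_i = a_i*p_{i-1} + p_{i-2}, q_i = a_i*q_{i-1} + q_{i-2} with p_{-2}=0, p_{-1}=1, q_{-2}=1, q_{-1}=0:
  i=0: a_0=4, p_0 = 4*1 + 0 = 4, q_0 = 4*0 + 1 = 1.
  i=1: a_1=3, p_1 = 3*4 + 1 = 13, q_1 = 3*1 + 0 = 3.
  i=2: a_2=4, p_2 = 4*13 + 4 = 56, q_2 = 4*3 + 1 = 13.
  i=3: a_3=8, p_3 = 8*56 + 13 = 461, q_3 = 8*13 + 3 = 107.
  i=4: a_4=6, p_4 = 6*461 + 56 = 2822, q_4 = 6*107 + 13 = 655.

4/1, 13/3, 56/13, 461/107, 2822/655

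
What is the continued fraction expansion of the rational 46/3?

Run the Euclidean algorithm on 46 and 3; the successive quotients are the partial quotients a_0, a_1, ... (each step inverts the fractional part left over by the previous one):
  46 = 15*3 + 1, so a_0 = 15.
  3 = 3*1 + 0, so a_1 = 3.
The remainder reaches 0 after 2 divisions, so the expansion has 2 partial quotients, read off in order.

[15; 3]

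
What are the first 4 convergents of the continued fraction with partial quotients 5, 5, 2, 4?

Using the convergent recurrence p_i = a_i*p_{i-1} + p_{i-2}, q_i = a_i*q_{i-1} + q_{i-2} with p_{-2}=0, p_{-1}=1, q_{-2}=1, q_{-1}=0:
  i=0: a_0=5, p_0 = 5*1 + 0 = 5, q_0 = 5*0 + 1 = 1.
  i=1: a_1=5, p_1 = 5*5 + 1 = 26, q_1 = 5*1 + 0 = 5.
  i=2: a_2=2, p_2 = 2*26 + 5 = 57, q_2 = 2*5 + 1 = 11.
  i=3: a_3=4, p_3 = 4*57 + 26 = 254, q_3 = 4*11 + 5 = 49.

5/1, 26/5, 57/11, 254/49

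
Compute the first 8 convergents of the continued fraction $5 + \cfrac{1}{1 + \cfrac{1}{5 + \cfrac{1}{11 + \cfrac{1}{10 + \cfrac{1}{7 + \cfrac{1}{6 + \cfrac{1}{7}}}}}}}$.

5/1, 6/1, 35/6, 391/67, 3945/676, 28006/4799, 171981/29470, 1231873/211089

Using the convergent recurrence p_i = a_i*p_{i-1} + p_{i-2}, q_i = a_i*q_{i-1} + q_{i-2} with p_{-2}=0, p_{-1}=1, q_{-2}=1, q_{-1}=0:
  i=0: a_0=5, p_0 = 5*1 + 0 = 5, q_0 = 5*0 + 1 = 1.
  i=1: a_1=1, p_1 = 1*5 + 1 = 6, q_1 = 1*1 + 0 = 1.
  i=2: a_2=5, p_2 = 5*6 + 5 = 35, q_2 = 5*1 + 1 = 6.
  i=3: a_3=11, p_3 = 11*35 + 6 = 391, q_3 = 11*6 + 1 = 67.
  i=4: a_4=10, p_4 = 10*391 + 35 = 3945, q_4 = 10*67 + 6 = 676.
  i=5: a_5=7, p_5 = 7*3945 + 391 = 28006, q_5 = 7*676 + 67 = 4799.
  i=6: a_6=6, p_6 = 6*28006 + 3945 = 171981, q_6 = 6*4799 + 676 = 29470.
  i=7: a_7=7, p_7 = 7*171981 + 28006 = 1231873, q_7 = 7*29470 + 4799 = 211089.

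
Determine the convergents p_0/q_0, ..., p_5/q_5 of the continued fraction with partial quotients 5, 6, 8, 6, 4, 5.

Using the convergent recurrence p_i = a_i*p_{i-1} + p_{i-2}, q_i = a_i*q_{i-1} + q_{i-2} with p_{-2}=0, p_{-1}=1, q_{-2}=1, q_{-1}=0:
  i=0: a_0=5, p_0 = 5*1 + 0 = 5, q_0 = 5*0 + 1 = 1.
  i=1: a_1=6, p_1 = 6*5 + 1 = 31, q_1 = 6*1 + 0 = 6.
  i=2: a_2=8, p_2 = 8*31 + 5 = 253, q_2 = 8*6 + 1 = 49.
  i=3: a_3=6, p_3 = 6*253 + 31 = 1549, q_3 = 6*49 + 6 = 300.
  i=4: a_4=4, p_4 = 4*1549 + 253 = 6449, q_4 = 4*300 + 49 = 1249.
  i=5: a_5=5, p_5 = 5*6449 + 1549 = 33794, q_5 = 5*1249 + 300 = 6545.

5/1, 31/6, 253/49, 1549/300, 6449/1249, 33794/6545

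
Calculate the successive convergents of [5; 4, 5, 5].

5/1, 21/4, 110/21, 571/109

Using the convergent recurrence p_i = a_i*p_{i-1} + p_{i-2}, q_i = a_i*q_{i-1} + q_{i-2} with p_{-2}=0, p_{-1}=1, q_{-2}=1, q_{-1}=0:
  i=0: a_0=5, p_0 = 5*1 + 0 = 5, q_0 = 5*0 + 1 = 1.
  i=1: a_1=4, p_1 = 4*5 + 1 = 21, q_1 = 4*1 + 0 = 4.
  i=2: a_2=5, p_2 = 5*21 + 5 = 110, q_2 = 5*4 + 1 = 21.
  i=3: a_3=5, p_3 = 5*110 + 21 = 571, q_3 = 5*21 + 4 = 109.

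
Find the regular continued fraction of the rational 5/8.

[0; 1, 1, 1, 2]

Run the Euclidean algorithm on 5 and 8; the successive quotients are the partial quotients a_0, a_1, ... (each step inverts the fractional part left over by the previous one):
  5 = 0*8 + 5, so a_0 = 0.
  8 = 1*5 + 3, so a_1 = 1.
  5 = 1*3 + 2, so a_2 = 1.
  3 = 1*2 + 1, so a_3 = 1.
  2 = 2*1 + 0, so a_4 = 2.
The remainder reaches 0 after 5 divisions, so the expansion has 5 partial quotients, read off in order.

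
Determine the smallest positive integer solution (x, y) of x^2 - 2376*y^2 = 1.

First expand sqrt(2376) as a continued fraction. With x_i = (sqrt(2376) + m_i)/d_i and (m_0, d_0) = (0, 1): a_0 = floor(sqrt(2376)) = 48, since 48^2 = 2304 <= 2376 < 2401 = 49^2.
Iterate m_{i+1} = d_i*a_i - m_i, d_{i+1} = (2376 - m_{i+1}^2)/d_i, a_{i+1} = floor((a_0 + m_{i+1})/d_{i+1}):
  m_1 = 1*48 - 0 = 48, d_1 = (2376 - 48^2)/1 = 72/1 = 72, a_1 = floor((48 + 48)/72) = 1.
  m_2 = 72*1 - 48 = 24, d_2 = (2376 - 24^2)/72 = 1800/72 = 25, a_2 = floor((48 + 24)/25) = 2.
  m_3 = 25*2 - 24 = 26, d_3 = (2376 - 26^2)/25 = 1700/25 = 68, a_3 = floor((48 + 26)/68) = 1.
  m_4 = 68*1 - 26 = 42, d_4 = (2376 - 42^2)/68 = 612/68 = 9, a_4 = floor((48 + 42)/9) = 10.
  m_5 = 9*10 - 42 = 48, d_5 = (2376 - 48^2)/9 = 72/9 = 8, a_5 = floor((48 + 48)/8) = 12.
  m_6 = 8*12 - 48 = 48, d_6 = (2376 - 48^2)/8 = 72/8 = 9, a_6 = floor((48 + 48)/9) = 10.
  m_7 = 9*10 - 48 = 42, d_7 = (2376 - 42^2)/9 = 612/9 = 68, a_7 = floor((48 + 42)/68) = 1.
  m_8 = 68*1 - 42 = 26, d_8 = (2376 - 26^2)/68 = 1700/68 = 25, a_8 = floor((48 + 26)/25) = 2.
  m_9 = 25*2 - 26 = 24, d_9 = (2376 - 24^2)/25 = 1800/25 = 72, a_9 = floor((48 + 24)/72) = 1.
  m_10 = 72*1 - 24 = 48, d_10 = (2376 - 48^2)/72 = 72/72 = 1, a_10 = floor((48 + 48)/1) = 96.
  m_11 = 1*96 - 48 = 48, d_11 = (2376 - 48^2)/1 = 72/1 = 72: (m_11, d_11) = (m_1, d_1) = (48, 72), so from here the quotients repeat a_1, ..., a_10; the period length is 10.
So sqrt(2376) = [48; (1, 2, 1, 10, 12, 10, 1, 2, 1, 96)] with period length k = 10.
k is even, so the fundamental solution of x^2 - 2376y^2 = 1 is (p_{k-1}, q_{k-1}) = (p_9, q_9); compute convergents through index 9.
Convergents (p_i = a_i*p_{i-1} + p_{i-2}, q_i = a_i*q_{i-1} + q_{i-2} with p_{-2}=0, p_{-1}=1, q_{-2}=1, q_{-1}=0):
  i=0: a_0=48, p_0 = 48*1 + 0 = 48, q_0 = 48*0 + 1 = 1.
  i=1: a_1=1, p_1 = 1*48 + 1 = 49, q_1 = 1*1 + 0 = 1.
  i=2: a_2=2, p_2 = 2*49 + 48 = 146, q_2 = 2*1 + 1 = 3.
  i=3: a_3=1, p_3 = 1*146 + 49 = 195, q_3 = 1*3 + 1 = 4.
  i=4: a_4=10, p_4 = 10*195 + 146 = 2096, q_4 = 10*4 + 3 = 43.
  i=5: a_5=12, p_5 = 12*2096 + 195 = 25347, q_5 = 12*43 + 4 = 520.
  i=6: a_6=10, p_6 = 10*25347 + 2096 = 255566, q_6 = 10*520 + 43 = 5243.
  i=7: a_7=1, p_7 = 1*255566 + 25347 = 280913, q_7 = 1*5243 + 520 = 5763.
  i=8: a_8=2, p_8 = 2*280913 + 255566 = 817392, q_8 = 2*5763 + 5243 = 16769.
  i=9: a_9=1, p_9 = 1*817392 + 280913 = 1098305, q_9 = 1*16769 + 5763 = 22532.
Check: 1098305^2 - 2376*22532^2 = 1206273873025 - 1206273873024 = 1, so (x, y) = (1098305, 22532) solves the equation, and by the theorem it is the least positive solution.

(x, y) = (1098305, 22532)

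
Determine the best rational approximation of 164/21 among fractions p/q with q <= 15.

86/11

Expand x = 164/21 as a continued fraction with the Euclidean algorithm:
  164 = 7*21 + 17, so a_0 = 7.
  21 = 1*17 + 4, so a_1 = 1.
  17 = 4*4 + 1, so a_2 = 4.
  4 = 4*1 + 0, so a_3 = 4.
so x = [7; 1, 4, 4].
Convergents (p_i = a_i*p_{i-1} + p_{i-2}, q_i = a_i*q_{i-1} + q_{i-2} with p_{-2}=0, p_{-1}=1, q_{-2}=1, q_{-1}=0), until the denominator exceeds 15:
  i=0: a_0=7, p_0 = 7*1 + 0 = 7, q_0 = 7*0 + 1 = 1.
  i=1: a_1=1, p_1 = 1*7 + 1 = 8, q_1 = 1*1 + 0 = 1.
  i=2: a_2=4, p_2 = 4*8 + 7 = 39, q_2 = 4*1 + 1 = 5.
  i=3: a_3=4, p_3 = 4*39 + 8 = 164, q_3 = 4*5 + 1 = 21.
q_3 = 21 > 15, so the last convergent with denominator <= 15 is p_2/q_2 = 39/5.
The closest fraction with denominator <= 15 is either p_2/q_2 or the intermediate fraction (k*p_2 + p_1)/(k*q_2 + q_1) with the largest k >= 1 whose denominator stays <= 15; these approach x as k grows, and every other convergent or intermediate fraction in range is farther away.
Largest k: floor((15 - q_1)/q_2) = floor((15 - 1)/5) = 2.
That gives (2*39 + 8)/(2*5 + 1) = 86/11.
Compare the errors: |x - 39/5| = |164*5 - 39*21|/(21*5) = 1/105, and |x - 86/11| = |164*11 - 86*21|/(21*11) = 2/231.
Cross-multiplying, 2*105 = 210 < 231 = 1*231, so 2/231 is smaller: the intermediate fraction 86/11 is closer to x than 39/5.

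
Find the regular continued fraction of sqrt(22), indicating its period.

[4; (1, 2, 4, 2, 1, 8)]

Write x_i = (sqrt(22) + m_i)/d_i with (m_0, d_0) = (0, 1). a_0 = floor(sqrt(22)) = 4, since 4^2 = 16 <= 22 < 25 = 5^2.
Iterate m_{i+1} = d_i*a_i - m_i, d_{i+1} = (22 - m_{i+1}^2)/d_i, a_{i+1} = floor((a_0 + m_{i+1})/d_{i+1}):
  m_1 = 1*4 - 0 = 4, d_1 = (22 - 4^2)/1 = 6/1 = 6, a_1 = floor((4 + 4)/6) = 1.
  m_2 = 6*1 - 4 = 2, d_2 = (22 - 2^2)/6 = 18/6 = 3, a_2 = floor((4 + 2)/3) = 2.
  m_3 = 3*2 - 2 = 4, d_3 = (22 - 4^2)/3 = 6/3 = 2, a_3 = floor((4 + 4)/2) = 4.
  m_4 = 2*4 - 4 = 4, d_4 = (22 - 4^2)/2 = 6/2 = 3, a_4 = floor((4 + 4)/3) = 2.
  m_5 = 3*2 - 4 = 2, d_5 = (22 - 2^2)/3 = 18/3 = 6, a_5 = floor((4 + 2)/6) = 1.
  m_6 = 6*1 - 2 = 4, d_6 = (22 - 4^2)/6 = 6/6 = 1, a_6 = floor((4 + 4)/1) = 8.
  m_7 = 1*8 - 4 = 4, d_7 = (22 - 4^2)/1 = 6/1 = 6: (m_7, d_7) = (m_1, d_1) = (4, 6), so from here the quotients repeat a_1, ..., a_6; the period length is 6.
Hence the expansion of sqrt(22) is a_0 = 4 followed by the repeating block 1, 2, 4, 2, 1, 8 (period 6).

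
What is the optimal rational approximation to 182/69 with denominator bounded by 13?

Expand x = 182/69 as a continued fraction with the Euclidean algorithm:
  182 = 2*69 + 44, so a_0 = 2.
  69 = 1*44 + 25, so a_1 = 1.
  44 = 1*25 + 19, so a_2 = 1.
  25 = 1*19 + 6, so a_3 = 1.
  19 = 3*6 + 1, so a_4 = 3.
  6 = 6*1 + 0, so a_5 = 6.
so x = [2; 1, 1, 1, 3, 6].
Convergents (p_i = a_i*p_{i-1} + p_{i-2}, q_i = a_i*q_{i-1} + q_{i-2} with p_{-2}=0, p_{-1}=1, q_{-2}=1, q_{-1}=0), until the denominator exceeds 13:
  i=0: a_0=2, p_0 = 2*1 + 0 = 2, q_0 = 2*0 + 1 = 1.
  i=1: a_1=1, p_1 = 1*2 + 1 = 3, q_1 = 1*1 + 0 = 1.
  i=2: a_2=1, p_2 = 1*3 + 2 = 5, q_2 = 1*1 + 1 = 2.
  i=3: a_3=1, p_3 = 1*5 + 3 = 8, q_3 = 1*2 + 1 = 3.
  i=4: a_4=3, p_4 = 3*8 + 5 = 29, q_4 = 3*3 + 2 = 11.
  i=5: a_5=6, p_5 = 6*29 + 8 = 182, q_5 = 6*11 + 3 = 69.
q_5 = 69 > 13, so the last convergent with denominator <= 13 is p_4/q_4 = 29/11.
The closest fraction with denominator <= 13 is either p_4/q_4 or the intermediate fraction (k*p_4 + p_3)/(k*q_4 + q_3) with the largest k >= 1 whose denominator stays <= 13; these approach x as k grows, and every other convergent or intermediate fraction in range is farther away.
Largest k: floor((13 - q_3)/q_4) = floor((13 - 3)/11) = 0.
Since k = 0, no intermediate fraction beyond p_4/q_4 has denominator <= 13, so the convergent 29/11 is the closest (its error is |182*11 - 29*69|/(69*11) = 1/759).

29/11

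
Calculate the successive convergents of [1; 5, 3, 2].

1/1, 6/5, 19/16, 44/37

Using the convergent recurrence p_i = a_i*p_{i-1} + p_{i-2}, q_i = a_i*q_{i-1} + q_{i-2} with p_{-2}=0, p_{-1}=1, q_{-2}=1, q_{-1}=0:
  i=0: a_0=1, p_0 = 1*1 + 0 = 1, q_0 = 1*0 + 1 = 1.
  i=1: a_1=5, p_1 = 5*1 + 1 = 6, q_1 = 5*1 + 0 = 5.
  i=2: a_2=3, p_2 = 3*6 + 1 = 19, q_2 = 3*5 + 1 = 16.
  i=3: a_3=2, p_3 = 2*19 + 6 = 44, q_3 = 2*16 + 5 = 37.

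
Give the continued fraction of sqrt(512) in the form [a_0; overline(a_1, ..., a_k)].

Write x_i = (sqrt(512) + m_i)/d_i with (m_0, d_0) = (0, 1). a_0 = floor(sqrt(512)) = 22, since 22^2 = 484 <= 512 < 529 = 23^2.
Iterate m_{i+1} = d_i*a_i - m_i, d_{i+1} = (512 - m_{i+1}^2)/d_i, a_{i+1} = floor((a_0 + m_{i+1})/d_{i+1}):
  m_1 = 1*22 - 0 = 22, d_1 = (512 - 22^2)/1 = 28/1 = 28, a_1 = floor((22 + 22)/28) = 1.
  m_2 = 28*1 - 22 = 6, d_2 = (512 - 6^2)/28 = 476/28 = 17, a_2 = floor((22 + 6)/17) = 1.
  m_3 = 17*1 - 6 = 11, d_3 = (512 - 11^2)/17 = 391/17 = 23, a_3 = floor((22 + 11)/23) = 1.
  m_4 = 23*1 - 11 = 12, d_4 = (512 - 12^2)/23 = 368/23 = 16, a_4 = floor((22 + 12)/16) = 2.
  m_5 = 16*2 - 12 = 20, d_5 = (512 - 20^2)/16 = 112/16 = 7, a_5 = floor((22 + 20)/7) = 6.
  m_6 = 7*6 - 20 = 22, d_6 = (512 - 22^2)/7 = 28/7 = 4, a_6 = floor((22 + 22)/4) = 11.
  m_7 = 4*11 - 22 = 22, d_7 = (512 - 22^2)/4 = 28/4 = 7, a_7 = floor((22 + 22)/7) = 6.
  m_8 = 7*6 - 22 = 20, d_8 = (512 - 20^2)/7 = 112/7 = 16, a_8 = floor((22 + 20)/16) = 2.
  m_9 = 16*2 - 20 = 12, d_9 = (512 - 12^2)/16 = 368/16 = 23, a_9 = floor((22 + 12)/23) = 1.
  m_10 = 23*1 - 12 = 11, d_10 = (512 - 11^2)/23 = 391/23 = 17, a_10 = floor((22 + 11)/17) = 1.
  m_11 = 17*1 - 11 = 6, d_11 = (512 - 6^2)/17 = 476/17 = 28, a_11 = floor((22 + 6)/28) = 1.
  m_12 = 28*1 - 6 = 22, d_12 = (512 - 22^2)/28 = 28/28 = 1, a_12 = floor((22 + 22)/1) = 44.
  m_13 = 1*44 - 22 = 22, d_13 = (512 - 22^2)/1 = 28/1 = 28: (m_13, d_13) = (m_1, d_1) = (22, 28), so from here the quotients repeat a_1, ..., a_12; the period length is 12.
Hence the expansion of sqrt(512) is a_0 = 22 followed by the repeating block 1, 1, 1, 2, 6, 11, 6, 2, 1, 1, 1, 44 (period 12).

[22; overline(1, 1, 1, 2, 6, 11, 6, 2, 1, 1, 1, 44)]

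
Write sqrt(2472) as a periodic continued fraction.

Write x_i = (sqrt(2472) + m_i)/d_i with (m_0, d_0) = (0, 1). a_0 = floor(sqrt(2472)) = 49, since 49^2 = 2401 <= 2472 < 2500 = 50^2.
Iterate m_{i+1} = d_i*a_i - m_i, d_{i+1} = (2472 - m_{i+1}^2)/d_i, a_{i+1} = floor((a_0 + m_{i+1})/d_{i+1}):
  m_1 = 1*49 - 0 = 49, d_1 = (2472 - 49^2)/1 = 71/1 = 71, a_1 = floor((49 + 49)/71) = 1.
  m_2 = 71*1 - 49 = 22, d_2 = (2472 - 22^2)/71 = 1988/71 = 28, a_2 = floor((49 + 22)/28) = 2.
  m_3 = 28*2 - 22 = 34, d_3 = (2472 - 34^2)/28 = 1316/28 = 47, a_3 = floor((49 + 34)/47) = 1.
  m_4 = 47*1 - 34 = 13, d_4 = (2472 - 13^2)/47 = 2303/47 = 49, a_4 = floor((49 + 13)/49) = 1.
  m_5 = 49*1 - 13 = 36, d_5 = (2472 - 36^2)/49 = 1176/49 = 24, a_5 = floor((49 + 36)/24) = 3.
  m_6 = 24*3 - 36 = 36, d_6 = (2472 - 36^2)/24 = 1176/24 = 49, a_6 = floor((49 + 36)/49) = 1.
  m_7 = 49*1 - 36 = 13, d_7 = (2472 - 13^2)/49 = 2303/49 = 47, a_7 = floor((49 + 13)/47) = 1.
  m_8 = 47*1 - 13 = 34, d_8 = (2472 - 34^2)/47 = 1316/47 = 28, a_8 = floor((49 + 34)/28) = 2.
  m_9 = 28*2 - 34 = 22, d_9 = (2472 - 22^2)/28 = 1988/28 = 71, a_9 = floor((49 + 22)/71) = 1.
  m_10 = 71*1 - 22 = 49, d_10 = (2472 - 49^2)/71 = 71/71 = 1, a_10 = floor((49 + 49)/1) = 98.
  m_11 = 1*98 - 49 = 49, d_11 = (2472 - 49^2)/1 = 71/1 = 71: (m_11, d_11) = (m_1, d_1) = (49, 71), so from here the quotients repeat a_1, ..., a_10; the period length is 10.
Hence the expansion of sqrt(2472) is a_0 = 49 followed by the repeating block 1, 2, 1, 1, 3, 1, 1, 2, 1, 98 (period 10).

[49; (1, 2, 1, 1, 3, 1, 1, 2, 1, 98)]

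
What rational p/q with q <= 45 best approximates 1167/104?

101/9

Expand x = 1167/104 as a continued fraction with the Euclidean algorithm:
  1167 = 11*104 + 23, so a_0 = 11.
  104 = 4*23 + 12, so a_1 = 4.
  23 = 1*12 + 11, so a_2 = 1.
  12 = 1*11 + 1, so a_3 = 1.
  11 = 11*1 + 0, so a_4 = 11.
so x = [11; 4, 1, 1, 11].
Convergents (p_i = a_i*p_{i-1} + p_{i-2}, q_i = a_i*q_{i-1} + q_{i-2} with p_{-2}=0, p_{-1}=1, q_{-2}=1, q_{-1}=0), until the denominator exceeds 45:
  i=0: a_0=11, p_0 = 11*1 + 0 = 11, q_0 = 11*0 + 1 = 1.
  i=1: a_1=4, p_1 = 4*11 + 1 = 45, q_1 = 4*1 + 0 = 4.
  i=2: a_2=1, p_2 = 1*45 + 11 = 56, q_2 = 1*4 + 1 = 5.
  i=3: a_3=1, p_3 = 1*56 + 45 = 101, q_3 = 1*5 + 4 = 9.
  i=4: a_4=11, p_4 = 11*101 + 56 = 1167, q_4 = 11*9 + 5 = 104.
q_4 = 104 > 45, so the last convergent with denominator <= 45 is p_3/q_3 = 101/9.
The closest fraction with denominator <= 45 is either p_3/q_3 or the intermediate fraction (k*p_3 + p_2)/(k*q_3 + q_2) with the largest k >= 1 whose denominator stays <= 45; these approach x as k grows, and every other convergent or intermediate fraction in range is farther away.
Largest k: floor((45 - q_2)/q_3) = floor((45 - 5)/9) = 4.
That gives (4*101 + 56)/(4*9 + 5) = 460/41.
Compare the errors: |x - 101/9| = |1167*9 - 101*104|/(104*9) = 1/936, and |x - 460/41| = |1167*41 - 460*104|/(104*41) = 7/4264.
Cross-multiplying, 1*4264 = 4264 < 6552 = 7*936, so 1/936 is smaller: the convergent 101/9 is closer to x than 460/41.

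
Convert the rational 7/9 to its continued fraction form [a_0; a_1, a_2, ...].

Run the Euclidean algorithm on 7 and 9; the successive quotients are the partial quotients a_0, a_1, ... (each step inverts the fractional part left over by the previous one):
  7 = 0*9 + 7, so a_0 = 0.
  9 = 1*7 + 2, so a_1 = 1.
  7 = 3*2 + 1, so a_2 = 3.
  2 = 2*1 + 0, so a_3 = 2.
The remainder reaches 0 after 4 divisions, so the expansion has 4 partial quotients, read off in order.

[0; 1, 3, 2]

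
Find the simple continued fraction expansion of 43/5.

[8; 1, 1, 2]

Run the Euclidean algorithm on 43 and 5; the successive quotients are the partial quotients a_0, a_1, ... (each step inverts the fractional part left over by the previous one):
  43 = 8*5 + 3, so a_0 = 8.
  5 = 1*3 + 2, so a_1 = 1.
  3 = 1*2 + 1, so a_2 = 1.
  2 = 2*1 + 0, so a_3 = 2.
The remainder reaches 0 after 4 divisions, so the expansion has 4 partial quotients, read off in order.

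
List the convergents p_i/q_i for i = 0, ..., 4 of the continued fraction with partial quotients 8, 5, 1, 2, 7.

8/1, 41/5, 49/6, 139/17, 1022/125

Using the convergent recurrence p_i = a_i*p_{i-1} + p_{i-2}, q_i = a_i*q_{i-1} + q_{i-2} with p_{-2}=0, p_{-1}=1, q_{-2}=1, q_{-1}=0:
  i=0: a_0=8, p_0 = 8*1 + 0 = 8, q_0 = 8*0 + 1 = 1.
  i=1: a_1=5, p_1 = 5*8 + 1 = 41, q_1 = 5*1 + 0 = 5.
  i=2: a_2=1, p_2 = 1*41 + 8 = 49, q_2 = 1*5 + 1 = 6.
  i=3: a_3=2, p_3 = 2*49 + 41 = 139, q_3 = 2*6 + 5 = 17.
  i=4: a_4=7, p_4 = 7*139 + 49 = 1022, q_4 = 7*17 + 6 = 125.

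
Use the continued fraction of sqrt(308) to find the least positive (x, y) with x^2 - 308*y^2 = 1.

(x, y) = (351, 20)

First expand sqrt(308) as a continued fraction. With x_i = (sqrt(308) + m_i)/d_i and (m_0, d_0) = (0, 1): a_0 = floor(sqrt(308)) = 17, since 17^2 = 289 <= 308 < 324 = 18^2.
Iterate m_{i+1} = d_i*a_i - m_i, d_{i+1} = (308 - m_{i+1}^2)/d_i, a_{i+1} = floor((a_0 + m_{i+1})/d_{i+1}):
  m_1 = 1*17 - 0 = 17, d_1 = (308 - 17^2)/1 = 19/1 = 19, a_1 = floor((17 + 17)/19) = 1.
  m_2 = 19*1 - 17 = 2, d_2 = (308 - 2^2)/19 = 304/19 = 16, a_2 = floor((17 + 2)/16) = 1.
  m_3 = 16*1 - 2 = 14, d_3 = (308 - 14^2)/16 = 112/16 = 7, a_3 = floor((17 + 14)/7) = 4.
  m_4 = 7*4 - 14 = 14, d_4 = (308 - 14^2)/7 = 112/7 = 16, a_4 = floor((17 + 14)/16) = 1.
  m_5 = 16*1 - 14 = 2, d_5 = (308 - 2^2)/16 = 304/16 = 19, a_5 = floor((17 + 2)/19) = 1.
  m_6 = 19*1 - 2 = 17, d_6 = (308 - 17^2)/19 = 19/19 = 1, a_6 = floor((17 + 17)/1) = 34.
  m_7 = 1*34 - 17 = 17, d_7 = (308 - 17^2)/1 = 19/1 = 19: (m_7, d_7) = (m_1, d_1) = (17, 19), so from here the quotients repeat a_1, ..., a_6; the period length is 6.
So sqrt(308) = [17; (1, 1, 4, 1, 1, 34)] with period length k = 6.
k is even, so the fundamental solution of x^2 - 308y^2 = 1 is (p_{k-1}, q_{k-1}) = (p_5, q_5); compute convergents through index 5.
Convergents (p_i = a_i*p_{i-1} + p_{i-2}, q_i = a_i*q_{i-1} + q_{i-2} with p_{-2}=0, p_{-1}=1, q_{-2}=1, q_{-1}=0):
  i=0: a_0=17, p_0 = 17*1 + 0 = 17, q_0 = 17*0 + 1 = 1.
  i=1: a_1=1, p_1 = 1*17 + 1 = 18, q_1 = 1*1 + 0 = 1.
  i=2: a_2=1, p_2 = 1*18 + 17 = 35, q_2 = 1*1 + 1 = 2.
  i=3: a_3=4, p_3 = 4*35 + 18 = 158, q_3 = 4*2 + 1 = 9.
  i=4: a_4=1, p_4 = 1*158 + 35 = 193, q_4 = 1*9 + 2 = 11.
  i=5: a_5=1, p_5 = 1*193 + 158 = 351, q_5 = 1*11 + 9 = 20.
Check: 351^2 - 308*20^2 = 123201 - 123200 = 1, so (x, y) = (351, 20) solves the equation, and by the theorem it is the least positive solution.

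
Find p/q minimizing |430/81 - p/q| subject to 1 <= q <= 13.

Expand x = 430/81 as a continued fraction with the Euclidean algorithm:
  430 = 5*81 + 25, so a_0 = 5.
  81 = 3*25 + 6, so a_1 = 3.
  25 = 4*6 + 1, so a_2 = 4.
  6 = 6*1 + 0, so a_3 = 6.
so x = [5; 3, 4, 6].
Convergents (p_i = a_i*p_{i-1} + p_{i-2}, q_i = a_i*q_{i-1} + q_{i-2} with p_{-2}=0, p_{-1}=1, q_{-2}=1, q_{-1}=0), until the denominator exceeds 13:
  i=0: a_0=5, p_0 = 5*1 + 0 = 5, q_0 = 5*0 + 1 = 1.
  i=1: a_1=3, p_1 = 3*5 + 1 = 16, q_1 = 3*1 + 0 = 3.
  i=2: a_2=4, p_2 = 4*16 + 5 = 69, q_2 = 4*3 + 1 = 13.
  i=3: a_3=6, p_3 = 6*69 + 16 = 430, q_3 = 6*13 + 3 = 81.
q_3 = 81 > 13, so the last convergent with denominator <= 13 is p_2/q_2 = 69/13.
The closest fraction with denominator <= 13 is either p_2/q_2 or the intermediate fraction (k*p_2 + p_1)/(k*q_2 + q_1) with the largest k >= 1 whose denominator stays <= 13; these approach x as k grows, and every other convergent or intermediate fraction in range is farther away.
Largest k: floor((13 - q_1)/q_2) = floor((13 - 3)/13) = 0.
Since k = 0, no intermediate fraction beyond p_2/q_2 has denominator <= 13, so the convergent 69/13 is the closest (its error is |430*13 - 69*81|/(81*13) = 1/1053).

69/13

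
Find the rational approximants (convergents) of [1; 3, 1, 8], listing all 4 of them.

Using the convergent recurrence p_i = a_i*p_{i-1} + p_{i-2}, q_i = a_i*q_{i-1} + q_{i-2} with p_{-2}=0, p_{-1}=1, q_{-2}=1, q_{-1}=0:
  i=0: a_0=1, p_0 = 1*1 + 0 = 1, q_0 = 1*0 + 1 = 1.
  i=1: a_1=3, p_1 = 3*1 + 1 = 4, q_1 = 3*1 + 0 = 3.
  i=2: a_2=1, p_2 = 1*4 + 1 = 5, q_2 = 1*3 + 1 = 4.
  i=3: a_3=8, p_3 = 8*5 + 4 = 44, q_3 = 8*4 + 3 = 35.

1/1, 4/3, 5/4, 44/35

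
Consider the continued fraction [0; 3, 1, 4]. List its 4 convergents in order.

Using the convergent recurrence p_i = a_i*p_{i-1} + p_{i-2}, q_i = a_i*q_{i-1} + q_{i-2} with p_{-2}=0, p_{-1}=1, q_{-2}=1, q_{-1}=0:
  i=0: a_0=0, p_0 = 0*1 + 0 = 0, q_0 = 0*0 + 1 = 1.
  i=1: a_1=3, p_1 = 3*0 + 1 = 1, q_1 = 3*1 + 0 = 3.
  i=2: a_2=1, p_2 = 1*1 + 0 = 1, q_2 = 1*3 + 1 = 4.
  i=3: a_3=4, p_3 = 4*1 + 1 = 5, q_3 = 4*4 + 3 = 19.

0/1, 1/3, 1/4, 5/19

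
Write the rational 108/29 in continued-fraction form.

[3; 1, 2, 1, 1, 1, 2]

Run the Euclidean algorithm on 108 and 29; the successive quotients are the partial quotients a_0, a_1, ... (each step inverts the fractional part left over by the previous one):
  108 = 3*29 + 21, so a_0 = 3.
  29 = 1*21 + 8, so a_1 = 1.
  21 = 2*8 + 5, so a_2 = 2.
  8 = 1*5 + 3, so a_3 = 1.
  5 = 1*3 + 2, so a_4 = 1.
  3 = 1*2 + 1, so a_5 = 1.
  2 = 2*1 + 0, so a_6 = 2.
The remainder reaches 0 after 7 divisions, so the expansion has 7 partial quotients, read off in order.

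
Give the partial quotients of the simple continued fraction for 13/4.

[3; 4]

Run the Euclidean algorithm on 13 and 4; the successive quotients are the partial quotients a_0, a_1, ... (each step inverts the fractional part left over by the previous one):
  13 = 3*4 + 1, so a_0 = 3.
  4 = 4*1 + 0, so a_1 = 4.
The remainder reaches 0 after 2 divisions, so the expansion has 2 partial quotients, read off in order.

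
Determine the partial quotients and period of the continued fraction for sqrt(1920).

[43; (1, 4, 2, 21, 2, 4, 1, 86)]

Write x_i = (sqrt(1920) + m_i)/d_i with (m_0, d_0) = (0, 1). a_0 = floor(sqrt(1920)) = 43, since 43^2 = 1849 <= 1920 < 1936 = 44^2.
Iterate m_{i+1} = d_i*a_i - m_i, d_{i+1} = (1920 - m_{i+1}^2)/d_i, a_{i+1} = floor((a_0 + m_{i+1})/d_{i+1}):
  m_1 = 1*43 - 0 = 43, d_1 = (1920 - 43^2)/1 = 71/1 = 71, a_1 = floor((43 + 43)/71) = 1.
  m_2 = 71*1 - 43 = 28, d_2 = (1920 - 28^2)/71 = 1136/71 = 16, a_2 = floor((43 + 28)/16) = 4.
  m_3 = 16*4 - 28 = 36, d_3 = (1920 - 36^2)/16 = 624/16 = 39, a_3 = floor((43 + 36)/39) = 2.
  m_4 = 39*2 - 36 = 42, d_4 = (1920 - 42^2)/39 = 156/39 = 4, a_4 = floor((43 + 42)/4) = 21.
  m_5 = 4*21 - 42 = 42, d_5 = (1920 - 42^2)/4 = 156/4 = 39, a_5 = floor((43 + 42)/39) = 2.
  m_6 = 39*2 - 42 = 36, d_6 = (1920 - 36^2)/39 = 624/39 = 16, a_6 = floor((43 + 36)/16) = 4.
  m_7 = 16*4 - 36 = 28, d_7 = (1920 - 28^2)/16 = 1136/16 = 71, a_7 = floor((43 + 28)/71) = 1.
  m_8 = 71*1 - 28 = 43, d_8 = (1920 - 43^2)/71 = 71/71 = 1, a_8 = floor((43 + 43)/1) = 86.
  m_9 = 1*86 - 43 = 43, d_9 = (1920 - 43^2)/1 = 71/1 = 71: (m_9, d_9) = (m_1, d_1) = (43, 71), so from here the quotients repeat a_1, ..., a_8; the period length is 8.
Hence the expansion of sqrt(1920) is a_0 = 43 followed by the repeating block 1, 4, 2, 21, 2, 4, 1, 86 (period 8).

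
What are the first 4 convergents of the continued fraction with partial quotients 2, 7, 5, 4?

Using the convergent recurrence p_i = a_i*p_{i-1} + p_{i-2}, q_i = a_i*q_{i-1} + q_{i-2} with p_{-2}=0, p_{-1}=1, q_{-2}=1, q_{-1}=0:
  i=0: a_0=2, p_0 = 2*1 + 0 = 2, q_0 = 2*0 + 1 = 1.
  i=1: a_1=7, p_1 = 7*2 + 1 = 15, q_1 = 7*1 + 0 = 7.
  i=2: a_2=5, p_2 = 5*15 + 2 = 77, q_2 = 5*7 + 1 = 36.
  i=3: a_3=4, p_3 = 4*77 + 15 = 323, q_3 = 4*36 + 7 = 151.

2/1, 15/7, 77/36, 323/151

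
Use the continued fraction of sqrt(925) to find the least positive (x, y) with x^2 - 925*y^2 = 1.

(x, y) = (1555849, 51156)

First expand sqrt(925) as a continued fraction. With x_i = (sqrt(925) + m_i)/d_i and (m_0, d_0) = (0, 1): a_0 = floor(sqrt(925)) = 30, since 30^2 = 900 <= 925 < 961 = 31^2.
Iterate m_{i+1} = d_i*a_i - m_i, d_{i+1} = (925 - m_{i+1}^2)/d_i, a_{i+1} = floor((a_0 + m_{i+1})/d_{i+1}):
  m_1 = 1*30 - 0 = 30, d_1 = (925 - 30^2)/1 = 25/1 = 25, a_1 = floor((30 + 30)/25) = 2.
  m_2 = 25*2 - 30 = 20, d_2 = (925 - 20^2)/25 = 525/25 = 21, a_2 = floor((30 + 20)/21) = 2.
  m_3 = 21*2 - 20 = 22, d_3 = (925 - 22^2)/21 = 441/21 = 21, a_3 = floor((30 + 22)/21) = 2.
  m_4 = 21*2 - 22 = 20, d_4 = (925 - 20^2)/21 = 525/21 = 25, a_4 = floor((30 + 20)/25) = 2.
  m_5 = 25*2 - 20 = 30, d_5 = (925 - 30^2)/25 = 25/25 = 1, a_5 = floor((30 + 30)/1) = 60.
  m_6 = 1*60 - 30 = 30, d_6 = (925 - 30^2)/1 = 25/1 = 25: (m_6, d_6) = (m_1, d_1) = (30, 25), so from here the quotients repeat a_1, ..., a_5; the period length is 5.
So sqrt(925) = [30; (2, 2, 2, 2, 60)] with period length k = 5.
k is odd, so (p_{k-1}, q_{k-1}) only solves x^2 - 925y^2 = -1 and the fundamental solution of x^2 - 925y^2 = 1 is (p_{2k-1}, q_{2k-1}) = (p_9, q_9); compute convergents through index 9, running through the period twice.
Convergents (p_i = a_i*p_{i-1} + p_{i-2}, q_i = a_i*q_{i-1} + q_{i-2} with p_{-2}=0, p_{-1}=1, q_{-2}=1, q_{-1}=0):
  i=0: a_0=30, p_0 = 30*1 + 0 = 30, q_0 = 30*0 + 1 = 1.
  i=1: a_1=2, p_1 = 2*30 + 1 = 61, q_1 = 2*1 + 0 = 2.
  i=2: a_2=2, p_2 = 2*61 + 30 = 152, q_2 = 2*2 + 1 = 5.
  i=3: a_3=2, p_3 = 2*152 + 61 = 365, q_3 = 2*5 + 2 = 12.
  i=4: a_4=2, p_4 = 2*365 + 152 = 882, q_4 = 2*12 + 5 = 29.
  i=5: a_5=60, p_5 = 60*882 + 365 = 53285, q_5 = 60*29 + 12 = 1752.
  i=6: a_6=2, p_6 = 2*53285 + 882 = 107452, q_6 = 2*1752 + 29 = 3533.
  i=7: a_7=2, p_7 = 2*107452 + 53285 = 268189, q_7 = 2*3533 + 1752 = 8818.
  i=8: a_8=2, p_8 = 2*268189 + 107452 = 643830, q_8 = 2*8818 + 3533 = 21169.
  i=9: a_9=2, p_9 = 2*643830 + 268189 = 1555849, q_9 = 2*21169 + 8818 = 51156.
Indeed p_4^2 - 925*q_4^2 = 777924 - 777925 = -1, not +1.
Check: 1555849^2 - 925*51156^2 = 2420666110801 - 2420666110800 = 1, so (x, y) = (1555849, 51156) solves the equation, and by the theorem it is the least positive solution.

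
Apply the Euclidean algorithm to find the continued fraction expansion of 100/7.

[14; 3, 2]

Run the Euclidean algorithm on 100 and 7; the successive quotients are the partial quotients a_0, a_1, ... (each step inverts the fractional part left over by the previous one):
  100 = 14*7 + 2, so a_0 = 14.
  7 = 3*2 + 1, so a_1 = 3.
  2 = 2*1 + 0, so a_2 = 2.
The remainder reaches 0 after 3 divisions, so the expansion has 3 partial quotients, read off in order.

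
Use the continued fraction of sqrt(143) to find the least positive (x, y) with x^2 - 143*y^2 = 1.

First expand sqrt(143) as a continued fraction. With x_i = (sqrt(143) + m_i)/d_i and (m_0, d_0) = (0, 1): a_0 = floor(sqrt(143)) = 11, since 11^2 = 121 <= 143 < 144 = 12^2.
Iterate m_{i+1} = d_i*a_i - m_i, d_{i+1} = (143 - m_{i+1}^2)/d_i, a_{i+1} = floor((a_0 + m_{i+1})/d_{i+1}):
  m_1 = 1*11 - 0 = 11, d_1 = (143 - 11^2)/1 = 22/1 = 22, a_1 = floor((11 + 11)/22) = 1.
  m_2 = 22*1 - 11 = 11, d_2 = (143 - 11^2)/22 = 22/22 = 1, a_2 = floor((11 + 11)/1) = 22.
  m_3 = 1*22 - 11 = 11, d_3 = (143 - 11^2)/1 = 22/1 = 22: (m_3, d_3) = (m_1, d_1) = (11, 22), so from here the quotients repeat a_1, a_2; the period length is 2.
So sqrt(143) = [11; (1, 22)] with period length k = 2.
k is even, so the fundamental solution of x^2 - 143y^2 = 1 is (p_{k-1}, q_{k-1}) = (p_1, q_1); compute convergents through index 1.
Convergents (p_i = a_i*p_{i-1} + p_{i-2}, q_i = a_i*q_{i-1} + q_{i-2} with p_{-2}=0, p_{-1}=1, q_{-2}=1, q_{-1}=0):
  i=0: a_0=11, p_0 = 11*1 + 0 = 11, q_0 = 11*0 + 1 = 1.
  i=1: a_1=1, p_1 = 1*11 + 1 = 12, q_1 = 1*1 + 0 = 1.
Check: 12^2 - 143*1^2 = 144 - 143 = 1, so (x, y) = (12, 1) solves the equation, and by the theorem it is the least positive solution.

(x, y) = (12, 1)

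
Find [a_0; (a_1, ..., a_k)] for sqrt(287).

[16; (1, 15, 1, 32)]

Write x_i = (sqrt(287) + m_i)/d_i with (m_0, d_0) = (0, 1). a_0 = floor(sqrt(287)) = 16, since 16^2 = 256 <= 287 < 289 = 17^2.
Iterate m_{i+1} = d_i*a_i - m_i, d_{i+1} = (287 - m_{i+1}^2)/d_i, a_{i+1} = floor((a_0 + m_{i+1})/d_{i+1}):
  m_1 = 1*16 - 0 = 16, d_1 = (287 - 16^2)/1 = 31/1 = 31, a_1 = floor((16 + 16)/31) = 1.
  m_2 = 31*1 - 16 = 15, d_2 = (287 - 15^2)/31 = 62/31 = 2, a_2 = floor((16 + 15)/2) = 15.
  m_3 = 2*15 - 15 = 15, d_3 = (287 - 15^2)/2 = 62/2 = 31, a_3 = floor((16 + 15)/31) = 1.
  m_4 = 31*1 - 15 = 16, d_4 = (287 - 16^2)/31 = 31/31 = 1, a_4 = floor((16 + 16)/1) = 32.
  m_5 = 1*32 - 16 = 16, d_5 = (287 - 16^2)/1 = 31/1 = 31: (m_5, d_5) = (m_1, d_1) = (16, 31), so from here the quotients repeat a_1, ..., a_4; the period length is 4.
Hence the expansion of sqrt(287) is a_0 = 16 followed by the repeating block 1, 15, 1, 32 (period 4).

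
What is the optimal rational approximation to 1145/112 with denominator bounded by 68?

Expand x = 1145/112 as a continued fraction with the Euclidean algorithm:
  1145 = 10*112 + 25, so a_0 = 10.
  112 = 4*25 + 12, so a_1 = 4.
  25 = 2*12 + 1, so a_2 = 2.
  12 = 12*1 + 0, so a_3 = 12.
so x = [10; 4, 2, 12].
Convergents (p_i = a_i*p_{i-1} + p_{i-2}, q_i = a_i*q_{i-1} + q_{i-2} with p_{-2}=0, p_{-1}=1, q_{-2}=1, q_{-1}=0), until the denominator exceeds 68:
  i=0: a_0=10, p_0 = 10*1 + 0 = 10, q_0 = 10*0 + 1 = 1.
  i=1: a_1=4, p_1 = 4*10 + 1 = 41, q_1 = 4*1 + 0 = 4.
  i=2: a_2=2, p_2 = 2*41 + 10 = 92, q_2 = 2*4 + 1 = 9.
  i=3: a_3=12, p_3 = 12*92 + 41 = 1145, q_3 = 12*9 + 4 = 112.
q_3 = 112 > 68, so the last convergent with denominator <= 68 is p_2/q_2 = 92/9.
The closest fraction with denominator <= 68 is either p_2/q_2 or the intermediate fraction (k*p_2 + p_1)/(k*q_2 + q_1) with the largest k >= 1 whose denominator stays <= 68; these approach x as k grows, and every other convergent or intermediate fraction in range is farther away.
Largest k: floor((68 - q_1)/q_2) = floor((68 - 4)/9) = 7.
That gives (7*92 + 41)/(7*9 + 4) = 685/67.
Compare the errors: |x - 92/9| = |1145*9 - 92*112|/(112*9) = 1/1008, and |x - 685/67| = |1145*67 - 685*112|/(112*67) = 5/7504.
Cross-multiplying, 5*1008 = 5040 < 7504 = 1*7504, so 5/7504 is smaller: the intermediate fraction 685/67 is closer to x than 92/9.

685/67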